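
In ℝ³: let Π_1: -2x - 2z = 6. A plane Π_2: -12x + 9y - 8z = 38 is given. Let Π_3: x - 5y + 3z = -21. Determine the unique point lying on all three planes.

(1, 2, -4)

Solving the 3×3 linear system -2x - 2z = 6, -12x + 9y - 8z = 38, x - 5y + 3z = -21 (e.g. by elimination or Cramer's rule, determinant = -76) gives (1, 2, -4).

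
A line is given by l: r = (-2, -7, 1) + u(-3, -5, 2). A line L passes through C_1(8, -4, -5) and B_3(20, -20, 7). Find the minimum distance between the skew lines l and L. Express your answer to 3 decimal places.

5.905

A direction vector for L is B_3 − C_1 = (12, -16, 12).
Common perpendicular direction n = (-3, -5, 2) × (12, -16, 12) = (-28, 60, 108).
With w = (8, -4, -5) − (-2, -7, 1) = (10, 3, -6), w · n = -748.
Distance = |w · n| / |n| = |-748| / √16048 ≈ 5.905.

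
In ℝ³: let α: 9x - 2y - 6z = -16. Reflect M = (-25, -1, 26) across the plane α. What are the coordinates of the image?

(29, -13, -10)

λ = (n·M − d)/|n|² = (-379 − (-16))/121 = -3.
Reflection = M − 2λn = (-25, -1, 26) − (-6)·(9, -2, -6) = (29, -13, -10).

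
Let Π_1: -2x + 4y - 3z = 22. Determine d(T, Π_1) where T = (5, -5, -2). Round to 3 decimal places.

8.542

n·T − d = (-2)·(5) + (4)·(-5) + (-3)·(-2) − 22 = -46; |n| = √29.
Distance = |-46| / √29 = 46/√29 ≈ 8.542.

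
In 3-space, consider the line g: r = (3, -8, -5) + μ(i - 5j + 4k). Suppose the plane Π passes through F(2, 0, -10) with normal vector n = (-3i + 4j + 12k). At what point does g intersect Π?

Π: n·r = n·F gives -3x + 4y + 12z = -126.
Substitute r = (3, -8, -5) + t(1, -5, 4) into the plane: -101 + 25t = -126, so t = -1.
Intersection: (3, -8, -5) + (-1)·(1, -5, 4) = (2, -3, -9).

(2, -3, -9)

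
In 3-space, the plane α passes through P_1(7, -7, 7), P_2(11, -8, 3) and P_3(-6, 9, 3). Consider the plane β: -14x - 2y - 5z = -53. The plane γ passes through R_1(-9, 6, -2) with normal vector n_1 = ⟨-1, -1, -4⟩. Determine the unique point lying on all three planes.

(5, 4, -5)

P_1P_2 = (4, -1, -4), P_1P_3 = (-13, 16, -4); a normal to α is P_1P_2 × P_1P_3 = (68, 68, 51).
Using P_1: α has equation 68x + 68y + 51z = 357.
γ: n_1·r = n_1·R_1 gives -x - y - 4z = 11.
Solving the 3×3 linear system 68x + 68y + 51z = 357, -14x - 2y - 5z = -53, -x - y - 4z = 11 (e.g. by elimination or Cramer's rule, determinant = -2652) gives (5, 4, -5).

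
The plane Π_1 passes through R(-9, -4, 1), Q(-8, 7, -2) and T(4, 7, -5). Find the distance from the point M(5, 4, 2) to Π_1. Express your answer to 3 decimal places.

RQ = (1, 11, -3), RT = (13, 11, -6); a normal to Π_1 is RQ × RT = (-33, -33, -132).
Using R: Π_1 has equation -33x - 33y - 132z = 297.
n·M − d = (-33)·(5) + (-33)·(4) + (-132)·(2) − 297 = -858; |n| = √19602.
Distance = |-858| / √19602 = 858/√19602 ≈ 6.128.

6.128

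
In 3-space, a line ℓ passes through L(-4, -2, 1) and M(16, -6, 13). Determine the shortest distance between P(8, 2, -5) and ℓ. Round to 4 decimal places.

A direction vector for ℓ is M − L = (20, -4, 12).
Taking (-4, -2, 1) on ℓ with direction v = (20, -4, 12): w = P − (-4, -2, 1) = (12, 4, -6), and w × v = (24, -264, -128).
Distance = |w × v| / |v| = √86656 / √560 ≈ 12.4396.

12.4396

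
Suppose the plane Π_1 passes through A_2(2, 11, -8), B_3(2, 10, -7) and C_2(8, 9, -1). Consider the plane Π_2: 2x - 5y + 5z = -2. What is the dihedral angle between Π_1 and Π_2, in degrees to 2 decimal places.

A_2B_3 = (0, -1, 1), A_2C_2 = (6, -2, 7); a normal to Π_1 is A_2B_3 × A_2C_2 = (-5, 6, 6).
Using A_2: Π_1 has equation -5x + 6y + 6z = 8.
cos θ = |n₁·n₂| / (|n₁||n₂|) = |-10| / (√97 · √54).
θ = arccos(0.13817) ≈ 82.06°.

82.06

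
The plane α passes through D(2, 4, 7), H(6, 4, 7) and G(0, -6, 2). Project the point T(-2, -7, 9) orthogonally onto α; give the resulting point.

DH = (4, 0, 0), DG = (-2, -10, -5); a normal to α is DH × DG = (0, 20, -40).
Using D: α has equation 20y - 40z = -200.
Foot = T − λn with λ = (n·T − d)/|n|² = (-500 − (-200))/2000 = -3/20.
Foot = (-2, -7, 9) − (-3/20)·(0, 20, -40) = (-2, -4, 3).

(-2, -4, 3)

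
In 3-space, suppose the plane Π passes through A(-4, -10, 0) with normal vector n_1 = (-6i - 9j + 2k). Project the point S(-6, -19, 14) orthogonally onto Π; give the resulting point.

(0, -10, 12)

Π: n_1·r = n_1·A gives -6x - 9y + 2z = 114.
Foot = S − λn with λ = (n·S − d)/|n|² = (235 − 114)/121 = 1.
Foot = (-6, -19, 14) − 1·(-6, -9, 2) = (0, -10, 12).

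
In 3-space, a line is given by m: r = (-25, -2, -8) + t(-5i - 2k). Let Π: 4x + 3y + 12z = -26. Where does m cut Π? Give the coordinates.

Substitute r = (-25, -2, -8) + t(-5, 0, -2) into the plane: -202 + (-44)t = -26, so t = -4.
Intersection: (-25, -2, -8) + (-4)·(-5, 0, -2) = (-5, -2, 0).

(-5, -2, 0)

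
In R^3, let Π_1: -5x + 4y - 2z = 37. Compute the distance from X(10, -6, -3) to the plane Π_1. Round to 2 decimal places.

n·X − d = (-5)·(10) + (4)·(-6) + (-2)·(-3) − 37 = -105; |n| = √45.
Distance = |-105| / √45 = 105/√45 ≈ 15.65.

15.65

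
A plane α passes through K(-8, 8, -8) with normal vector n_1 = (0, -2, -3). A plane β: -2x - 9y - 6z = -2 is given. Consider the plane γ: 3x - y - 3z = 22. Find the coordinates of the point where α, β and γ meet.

α: n_1·r = n_1·K gives -2y - 3z = 8.
Solving the 3×3 linear system -2y - 3z = 8, -2x - 9y - 6z = -2, 3x - y - 3z = 22 (e.g. by elimination or Cramer's rule, determinant = -39) gives (4, 2, -4).

(4, 2, -4)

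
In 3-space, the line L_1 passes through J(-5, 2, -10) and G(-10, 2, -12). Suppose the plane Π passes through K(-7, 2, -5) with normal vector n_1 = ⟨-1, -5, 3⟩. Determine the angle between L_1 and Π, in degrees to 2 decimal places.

A direction vector for L_1 is G − J = (-5, 0, -2).
Π: n_1·r = n_1·K gives -x - 5y + 3z = -18.
sin θ = |n·v| / (|n||v|) = |-1| / (√35 · √29) = 0.03139.
θ ≈ 1.80°.

1.80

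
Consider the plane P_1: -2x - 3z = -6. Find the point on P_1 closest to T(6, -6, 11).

Foot = T − λn with λ = (n·T − d)/|n|² = (-45 − (-6))/13 = -3.
Foot = (6, -6, 11) − (-3)·(-2, 0, -3) = (0, -6, 2).

(0, -6, 2)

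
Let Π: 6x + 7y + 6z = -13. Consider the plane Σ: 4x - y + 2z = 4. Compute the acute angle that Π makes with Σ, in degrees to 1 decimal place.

cos θ = |n₁·n₂| / (|n₁||n₂|) = |29| / (√121 · √21).
θ = arccos(0.57530) ≈ 54.9°.

54.9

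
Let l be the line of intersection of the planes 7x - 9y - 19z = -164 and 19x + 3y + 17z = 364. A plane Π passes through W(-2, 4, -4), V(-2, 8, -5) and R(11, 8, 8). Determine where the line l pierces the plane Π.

(11, 12, 7)

Direction of l: (7, -9, -19) × (19, 3, 17) = (-96, -480, 192).
A point on l: solving the two plane equations with x = 13 gives (13, 22, 3).
WV = (0, 4, -1), WR = (13, 4, 12); a normal to Π is WV × WR = (52, -13, -52).
Using W: Π has equation 52x - 13y - 52z = 52.
Substitute r = (13, 22, 3) + t(-96, -480, 192) into the plane: 234 + (-8736)t = 52, so t = 1/48.
Intersection: (13, 22, 3) + (1/48)·(-96, -480, 192) = (11, 12, 7).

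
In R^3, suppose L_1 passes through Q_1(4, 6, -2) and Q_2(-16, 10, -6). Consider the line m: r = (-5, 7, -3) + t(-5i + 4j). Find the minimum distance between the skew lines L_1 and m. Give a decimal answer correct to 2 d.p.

0.98

A direction vector for L_1 is Q_2 − Q_1 = (-20, 4, -4).
Common perpendicular direction n = (-20, 4, -4) × (-5, 4, 0) = (16, 20, -60).
With w = (-5, 7, -3) − (4, 6, -2) = (-9, 1, -1), w · n = -64.
Distance = |w · n| / |n| = |-64| / √4256 ≈ 0.98.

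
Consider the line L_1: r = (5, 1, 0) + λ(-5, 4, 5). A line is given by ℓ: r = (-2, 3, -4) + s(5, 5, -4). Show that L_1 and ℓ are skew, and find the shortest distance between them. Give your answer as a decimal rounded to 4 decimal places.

7.8092

Common perpendicular direction n = (-5, 4, 5) × (5, 5, -4) = (-41, 5, -45).
With w = (-2, 3, -4) − (5, 1, 0) = (-7, 2, -4), w · n = 477.
Since n ≠ 0 the lines are not parallel, and w · n = 477 ≠ 0 so they do not intersect; hence they are skew.
Distance = |w · n| / |n| = |477| / √3731 ≈ 7.8092.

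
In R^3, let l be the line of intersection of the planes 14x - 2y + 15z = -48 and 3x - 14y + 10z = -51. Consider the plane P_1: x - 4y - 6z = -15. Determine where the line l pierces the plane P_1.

Direction of l: (14, -2, 15) × (3, -14, 10) = (190, -95, -190).
A point on l: solving the two plane equations with x = -11 gives (-11, 7, 8).
Substitute r = (-11, 7, 8) + t(190, -95, -190) into the plane: -87 + 1710t = -15, so t = 4/95.
Intersection: (-11, 7, 8) + (4/95)·(190, -95, -190) = (-3, 3, 0).

(-3, 3, 0)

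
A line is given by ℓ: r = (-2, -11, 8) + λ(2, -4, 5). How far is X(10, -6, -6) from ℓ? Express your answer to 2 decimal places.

16.38

Taking (-2, -11, 8) on ℓ with direction v = (2, -4, 5): w = X − (-2, -11, 8) = (12, 5, -14), and w × v = (-31, -88, -58).
Distance = |w × v| / |v| = √12069 / √45 ≈ 16.38.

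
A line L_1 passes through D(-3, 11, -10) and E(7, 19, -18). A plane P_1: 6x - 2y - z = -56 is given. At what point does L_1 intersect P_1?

(-8, 7, -6)

A direction vector for L_1 is E − D = (10, 8, -8).
Substitute r = (-3, 11, -10) + t(10, 8, -8) into the plane: -30 + 52t = -56, so t = -1/2.
Intersection: (-3, 11, -10) + (-1/2)·(10, 8, -8) = (-8, 7, -6).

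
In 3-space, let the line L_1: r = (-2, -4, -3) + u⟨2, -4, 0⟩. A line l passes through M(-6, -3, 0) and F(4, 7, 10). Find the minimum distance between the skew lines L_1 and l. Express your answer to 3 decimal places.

A direction vector for l is F − M = (10, 10, 10).
Common perpendicular direction n = (2, -4, 0) × (10, 10, 10) = (-40, -20, 60).
With w = (-6, -3, 0) − (-2, -4, -3) = (-4, 1, 3), w · n = 320.
Distance = |w · n| / |n| = |320| / √5600 ≈ 4.276.

4.276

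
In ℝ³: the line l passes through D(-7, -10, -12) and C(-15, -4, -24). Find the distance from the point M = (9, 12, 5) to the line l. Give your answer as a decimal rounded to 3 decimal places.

A direction vector for l is C − D = (-8, 6, -12).
Taking (-7, -10, -12) on l with direction v = (-8, 6, -12): w = M − (-7, -10, -12) = (16, 22, 17), and w × v = (-366, 56, 272).
Distance = |w × v| / |v| = √211076 / √244 ≈ 29.412.

29.412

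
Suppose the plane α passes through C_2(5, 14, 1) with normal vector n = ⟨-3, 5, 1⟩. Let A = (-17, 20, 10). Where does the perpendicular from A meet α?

(-8, 5, 7)

α: n·r = n·C_2 gives -3x + 5y + z = 56.
Foot = A − λn with λ = (n·A − d)/|n|² = (161 − 56)/35 = 3.
Foot = (-17, 20, 10) − 3·(-3, 5, 1) = (-8, 5, 7).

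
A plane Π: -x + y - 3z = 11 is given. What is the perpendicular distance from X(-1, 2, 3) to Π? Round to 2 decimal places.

n·X − d = (-1)·(-1) + (1)·(2) + (-3)·(3) − 11 = -17; |n| = √11.
Distance = |-17| / √11 = 17/√11 ≈ 5.13.

5.13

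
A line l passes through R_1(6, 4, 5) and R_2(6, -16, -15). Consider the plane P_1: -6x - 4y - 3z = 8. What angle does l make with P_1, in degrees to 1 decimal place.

A direction vector for l is R_2 − R_1 = (0, -20, -20).
sin θ = |n·v| / (|n||v|) = |140| / (√61 · √800) = 0.63375.
θ ≈ 39.3°.

39.3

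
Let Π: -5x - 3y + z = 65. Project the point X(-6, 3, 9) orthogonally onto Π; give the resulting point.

Foot = X − λn with λ = (n·X − d)/|n|² = (30 − 65)/35 = -1.
Foot = (-6, 3, 9) − (-1)·(-5, -3, 1) = (-11, 0, 10).

(-11, 0, 10)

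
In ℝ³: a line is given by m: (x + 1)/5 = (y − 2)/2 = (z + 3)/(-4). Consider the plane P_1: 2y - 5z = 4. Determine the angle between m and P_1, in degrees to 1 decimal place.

m has direction (5, 2, -4) through (-1, 2, -3).
sin θ = |n·v| / (|n||v|) = |24| / (√29 · √45) = 0.66436.
θ ≈ 41.6°.

41.6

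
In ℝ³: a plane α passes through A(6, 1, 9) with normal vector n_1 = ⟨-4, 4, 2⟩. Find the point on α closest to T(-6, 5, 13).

α: n_1·r = n_1·A gives -4x + 4y + 2z = -2.
Foot = T − λn with λ = (n·T − d)/|n|² = (70 − (-2))/36 = 2.
Foot = (-6, 5, 13) − 2·(-4, 4, 2) = (2, -3, 9).

(2, -3, 9)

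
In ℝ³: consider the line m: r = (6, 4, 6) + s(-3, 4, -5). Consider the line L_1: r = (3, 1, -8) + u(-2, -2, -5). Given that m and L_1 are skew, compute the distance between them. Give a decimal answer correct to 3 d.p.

2.718

Common perpendicular direction n = (-3, 4, -5) × (-2, -2, -5) = (-30, -5, 14).
With w = (3, 1, -8) − (6, 4, 6) = (-3, -3, -14), w · n = -91.
Distance = |w · n| / |n| = |-91| / √1121 ≈ 2.718.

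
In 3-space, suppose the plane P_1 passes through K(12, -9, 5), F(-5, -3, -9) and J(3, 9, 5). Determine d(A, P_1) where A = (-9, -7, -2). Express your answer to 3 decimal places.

KF = (-17, 6, -14), KJ = (-9, 18, 0); a normal to P_1 is KF × KJ = (252, 126, -252).
Using K: P_1 has equation 252x + 126y - 252z = 630.
n·A − d = (252)·(-9) + (126)·(-7) + (-252)·(-2) − 630 = -3276; |n| = √142884.
Distance = |-3276| / √142884 = 3276/√142884 ≈ 8.667.

8.667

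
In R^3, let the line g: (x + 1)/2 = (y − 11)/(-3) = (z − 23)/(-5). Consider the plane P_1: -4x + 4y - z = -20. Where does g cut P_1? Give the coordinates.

(5, 2, 8)

g has direction (2, -3, -5) through (-1, 11, 23).
Substitute r = (-1, 11, 23) + t(2, -3, -5) into the plane: 25 + (-15)t = -20, so t = 3.
Intersection: (-1, 11, 23) + 3·(2, -3, -5) = (5, 2, 8).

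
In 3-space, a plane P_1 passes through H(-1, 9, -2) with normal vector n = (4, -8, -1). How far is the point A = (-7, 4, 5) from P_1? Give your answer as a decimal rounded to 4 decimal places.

1.0000

P_1: n·r = n·H gives 4x - 8y - z = -74.
n·A − d = (4)·(-7) + (-8)·(4) + (-1)·(5) − (-74) = 9; |n| = √81.
Distance = |9| / √81 = 9/√81 ≈ 1.0000.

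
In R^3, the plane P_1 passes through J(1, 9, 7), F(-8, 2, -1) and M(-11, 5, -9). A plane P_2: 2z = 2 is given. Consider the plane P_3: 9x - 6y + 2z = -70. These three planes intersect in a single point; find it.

JF = (-9, -7, -8), JM = (-12, -4, -16); a normal to P_1 is JF × JM = (80, -48, -48).
Using J: P_1 has equation 80x - 48y - 48z = -688.
Solving the 3×3 linear system 80x - 48y - 48z = -688, 2z = 2, 9x - 6y + 2z = -70 (e.g. by elimination or Cramer's rule, determinant = 96) gives (-8, 0, 1).

(-8, 0, 1)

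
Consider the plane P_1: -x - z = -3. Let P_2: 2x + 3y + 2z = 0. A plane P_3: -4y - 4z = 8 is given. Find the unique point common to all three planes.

Solving the 3×3 linear system -x - z = -3, 2x + 3y + 2z = 0, -4y - 4z = 8 (e.g. by elimination or Cramer's rule, determinant = 12) gives (3, -2, 0).

(3, -2, 0)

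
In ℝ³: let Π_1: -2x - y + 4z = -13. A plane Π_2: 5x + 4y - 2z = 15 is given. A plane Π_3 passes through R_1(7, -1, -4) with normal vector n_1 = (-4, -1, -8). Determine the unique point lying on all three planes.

(3, -1, -2)

Π_3: n_1·r = n_1·R_1 gives -4x - y - 8z = 5.
Solving the 3×3 linear system -2x - y + 4z = -13, 5x + 4y - 2z = 15, -4x - y - 8z = 5 (e.g. by elimination or Cramer's rule, determinant = 64) gives (3, -1, -2).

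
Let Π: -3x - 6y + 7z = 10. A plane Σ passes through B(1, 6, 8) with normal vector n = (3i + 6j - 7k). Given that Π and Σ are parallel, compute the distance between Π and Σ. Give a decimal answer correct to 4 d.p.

0.7220

Σ: n·r = n·B gives 3x + 6y - 7z = -17.
Rescale Σ by 1/(-1): -3x - 6y + 7z = 17. Then distance = |10 − 17| / √94 ≈ 0.7220.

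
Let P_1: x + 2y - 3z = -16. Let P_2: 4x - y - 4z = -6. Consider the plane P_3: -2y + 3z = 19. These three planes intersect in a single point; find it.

(3, -2, 5)

Solving the 3×3 linear system x + 2y - 3z = -16, 4x - y - 4z = -6, -2y + 3z = 19 (e.g. by elimination or Cramer's rule, determinant = -11) gives (3, -2, 5).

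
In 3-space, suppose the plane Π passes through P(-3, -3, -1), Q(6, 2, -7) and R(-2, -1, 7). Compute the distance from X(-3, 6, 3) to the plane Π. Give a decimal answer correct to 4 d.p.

PQ = (9, 5, -6), PR = (1, 2, 8); a normal to Π is PQ × PR = (52, -78, 13).
Using P: Π has equation 52x - 78y + 13z = 65.
n·X − d = (52)·(-3) + (-78)·(6) + (13)·(3) − 65 = -650; |n| = √8957.
Distance = |-650| / √8957 = 650/√8957 ≈ 6.8680.

6.8680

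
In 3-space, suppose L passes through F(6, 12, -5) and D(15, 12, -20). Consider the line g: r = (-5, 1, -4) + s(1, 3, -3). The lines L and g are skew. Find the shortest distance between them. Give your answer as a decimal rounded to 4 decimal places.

11.1456

A direction vector for L is D − F = (9, 0, -15).
Common perpendicular direction n = (9, 0, -15) × (1, 3, -3) = (45, 12, 27).
With w = (-5, 1, -4) − (6, 12, -5) = (-11, -11, 1), w · n = -600.
Distance = |w · n| / |n| = |-600| / √2898 ≈ 11.1456.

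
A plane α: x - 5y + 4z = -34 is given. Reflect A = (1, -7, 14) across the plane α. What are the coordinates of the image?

(-5, 23, -10)

λ = (n·A − d)/|n|² = (92 − (-34))/42 = 3.
Reflection = A − 2λn = (1, -7, 14) − 6·(1, -5, 4) = (-5, 23, -10).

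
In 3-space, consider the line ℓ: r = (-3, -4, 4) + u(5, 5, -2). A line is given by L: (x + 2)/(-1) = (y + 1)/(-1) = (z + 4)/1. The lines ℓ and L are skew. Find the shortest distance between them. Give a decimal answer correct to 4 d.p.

L has direction (-1, -1, 1) through (-2, -1, -4).
Common perpendicular direction n = (5, 5, -2) × (-1, -1, 1) = (3, -3, 0).
With w = (-2, -1, -4) − (-3, -4, 4) = (1, 3, -8), w · n = -6.
Distance = |w · n| / |n| = |-6| / √18 ≈ 1.4142.

1.4142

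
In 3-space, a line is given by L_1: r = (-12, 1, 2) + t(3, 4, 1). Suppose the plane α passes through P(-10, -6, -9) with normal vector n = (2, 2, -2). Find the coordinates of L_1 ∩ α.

(-9, 5, 3)

α: n·r = n·P gives 2x + 2y - 2z = -14.
Substitute r = (-12, 1, 2) + t(3, 4, 1) into the plane: -26 + 12t = -14, so t = 1.
Intersection: (-12, 1, 2) + 1·(3, 4, 1) = (-9, 5, 3).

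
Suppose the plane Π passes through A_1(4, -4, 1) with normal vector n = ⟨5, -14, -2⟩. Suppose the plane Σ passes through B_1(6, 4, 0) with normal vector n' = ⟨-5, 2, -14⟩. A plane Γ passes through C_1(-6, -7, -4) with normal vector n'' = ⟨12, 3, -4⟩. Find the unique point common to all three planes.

Π: n·r = n·A_1 gives 5x - 14y - 2z = 74.
Σ: n'·r = n'·B_1 gives -5x + 2y - 14z = -22.
Γ: n''·r = n''·C_1 gives 12x + 3y - 4z = -77.
Solving the 3×3 linear system 5x - 14y - 2z = 74, -5x + 2y - 14z = -22, 12x + 3y - 4z = -77 (e.g. by elimination or Cramer's rule, determinant = 2880) gives (-4, -7, 2).

(-4, -7, 2)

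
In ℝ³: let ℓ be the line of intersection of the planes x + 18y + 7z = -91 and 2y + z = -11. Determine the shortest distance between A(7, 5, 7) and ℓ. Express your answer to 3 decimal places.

Direction of ℓ: (1, 18, 7) × (0, 2, 1) = (4, -1, 2).
A point on ℓ: solving the two plane equations with x = -6 gives (-6, -2, -7).
Taking (-6, -2, -7) on ℓ with direction v = (4, -1, 2): w = A − (-6, -2, -7) = (13, 7, 14), and w × v = (28, 30, -41).
Distance = |w × v| / |v| = √3365 / √21 ≈ 12.659.

12.659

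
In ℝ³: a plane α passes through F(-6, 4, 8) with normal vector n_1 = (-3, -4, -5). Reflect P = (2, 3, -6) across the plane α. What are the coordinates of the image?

(8, 11, 4)

α: n_1·r = n_1·F gives -3x - 4y - 5z = -38.
λ = (n·P − d)/|n|² = (12 − (-38))/50 = 1.
Reflection = P − 2λn = (2, 3, -6) − 2·(-3, -4, -5) = (8, 11, 4).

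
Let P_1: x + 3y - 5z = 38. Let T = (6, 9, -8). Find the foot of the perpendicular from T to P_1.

(5, 6, -3)

Foot = T − λn with λ = (n·T − d)/|n|² = (73 − 38)/35 = 1.
Foot = (6, 9, -8) − 1·(1, 3, -5) = (5, 6, -3).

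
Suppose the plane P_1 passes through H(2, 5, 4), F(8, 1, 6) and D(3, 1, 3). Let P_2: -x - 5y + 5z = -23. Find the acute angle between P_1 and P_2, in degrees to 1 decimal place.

30.3

HF = (6, -4, 2), HD = (1, -4, -1); a normal to P_1 is HF × HD = (12, 8, -20).
Using H: P_1 has equation 12x + 8y - 20z = -16.
cos θ = |n₁·n₂| / (|n₁||n₂|) = |-152| / (√608 · √51).
θ = arccos(0.86319) ≈ 30.3°.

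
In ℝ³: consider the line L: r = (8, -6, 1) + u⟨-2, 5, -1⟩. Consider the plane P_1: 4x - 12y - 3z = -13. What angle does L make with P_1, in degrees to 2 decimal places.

sin θ = |n·v| / (|n||v|) = |-65| / (√169 · √30) = 0.91287.
θ ≈ 65.91°.

65.91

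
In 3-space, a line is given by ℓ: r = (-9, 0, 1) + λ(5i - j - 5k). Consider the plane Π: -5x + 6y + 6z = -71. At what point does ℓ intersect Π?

(1, -2, -9)

Substitute r = (-9, 0, 1) + t(5, -1, -5) into the plane: 51 + (-61)t = -71, so t = 2.
Intersection: (-9, 0, 1) + 2·(5, -1, -5) = (1, -2, -9).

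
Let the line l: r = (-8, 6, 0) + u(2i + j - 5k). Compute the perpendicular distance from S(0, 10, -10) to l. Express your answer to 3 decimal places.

Taking (-8, 6, 0) on l with direction v = (2, 1, -5): w = S − (-8, 6, 0) = (8, 4, -10), and w × v = (-10, 20, 0).
Distance = |w × v| / |v| = √500 / √30 ≈ 4.082.

4.082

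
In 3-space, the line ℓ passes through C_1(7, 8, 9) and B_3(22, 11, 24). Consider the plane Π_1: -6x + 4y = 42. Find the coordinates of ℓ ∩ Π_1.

(-3, 6, -1)

A direction vector for ℓ is B_3 − C_1 = (15, 3, 15).
Substitute r = (7, 8, 9) + t(15, 3, 15) into the plane: -10 + (-78)t = 42, so t = -2/3.
Intersection: (7, 8, 9) + (-2/3)·(15, 3, 15) = (-3, 6, -1).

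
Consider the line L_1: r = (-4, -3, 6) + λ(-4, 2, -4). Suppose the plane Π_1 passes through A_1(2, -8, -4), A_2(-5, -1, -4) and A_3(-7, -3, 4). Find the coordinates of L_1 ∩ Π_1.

A_1A_2 = (-7, 7, 0), A_1A_3 = (-9, 5, 8); a normal to Π_1 is A_1A_2 × A_1A_3 = (56, 56, 28).
Using A_1: Π_1 has equation 56x + 56y + 28z = -448.
Substitute r = (-4, -3, 6) + t(-4, 2, -4) into the plane: -224 + (-224)t = -448, so t = 1.
Intersection: (-4, -3, 6) + 1·(-4, 2, -4) = (-8, -1, 2).

(-8, -1, 2)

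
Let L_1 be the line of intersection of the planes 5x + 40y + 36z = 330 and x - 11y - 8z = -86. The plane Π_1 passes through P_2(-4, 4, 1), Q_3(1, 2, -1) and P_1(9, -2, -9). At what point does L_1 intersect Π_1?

(-2, 4, 5)

Direction of L_1: (5, 40, 36) × (1, -11, -8) = (76, 76, -95).
A point on L_1: solving the two plane equations with x = -14 gives (-14, -8, 20).
P_2Q_3 = (5, -2, -2), P_2P_1 = (13, -6, -10); a normal to Π_1 is P_2Q_3 × P_2P_1 = (8, 24, -4).
Using P_2: Π_1 has equation 8x + 24y - 4z = 60.
Substitute r = (-14, -8, 20) + t(76, 76, -95) into the plane: -384 + 2812t = 60, so t = 3/19.
Intersection: (-14, -8, 20) + (3/19)·(76, 76, -95) = (-2, 4, 5).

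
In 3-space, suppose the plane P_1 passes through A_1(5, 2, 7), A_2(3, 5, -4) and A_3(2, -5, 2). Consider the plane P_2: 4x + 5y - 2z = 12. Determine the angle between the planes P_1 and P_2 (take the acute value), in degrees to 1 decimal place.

62.8

A_1A_2 = (-2, 3, -11), A_1A_3 = (-3, -7, -5); a normal to P_1 is A_1A_2 × A_1A_3 = (-92, 23, 23).
Using A_1: P_1 has equation -92x + 23y + 23z = -253.
cos θ = |n₁·n₂| / (|n₁||n₂|) = |-299| / (√9522 · √45).
θ = arccos(0.45677) ≈ 62.8°.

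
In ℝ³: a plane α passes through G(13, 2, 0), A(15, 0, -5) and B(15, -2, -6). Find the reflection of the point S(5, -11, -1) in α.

GA = (2, -2, -5), GB = (2, -4, -6); a normal to α is GA × GB = (-8, 2, -4).
Using G: α has equation -8x + 2y - 4z = -100.
λ = (n·S − d)/|n|² = (-58 − (-100))/84 = 1/2.
Reflection = S − 2λn = (5, -11, -1) − 1·(-8, 2, -4) = (13, -13, 3).

(13, -13, 3)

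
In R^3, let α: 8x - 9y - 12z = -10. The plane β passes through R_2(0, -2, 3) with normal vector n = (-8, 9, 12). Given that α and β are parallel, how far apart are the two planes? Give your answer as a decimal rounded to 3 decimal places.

β: n·r = n·R_2 gives -8x + 9y + 12z = 18.
Rescale β by 1/(-1): 8x - 9y - 12z = -18. Then distance = |-10 − (-18)| / √289 ≈ 0.471.

0.471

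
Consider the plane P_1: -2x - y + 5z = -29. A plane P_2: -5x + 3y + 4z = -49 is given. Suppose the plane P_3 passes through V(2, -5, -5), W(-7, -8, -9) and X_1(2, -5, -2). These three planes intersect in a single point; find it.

(2, -5, -6)

VW = (-9, -3, -4), VX_1 = (0, 0, 3); a normal to P_3 is VW × VX_1 = (-9, 27, 0).
Using V: P_3 has equation -9x + 27y = -153.
Solving the 3×3 linear system -2x - y + 5z = -29, -5x + 3y + 4z = -49, -9x + 27y = -153 (e.g. by elimination or Cramer's rule, determinant = -288) gives (2, -5, -6).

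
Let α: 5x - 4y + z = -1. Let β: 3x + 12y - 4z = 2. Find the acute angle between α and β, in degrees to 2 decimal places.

cos θ = |n₁·n₂| / (|n₁||n₂|) = |-37| / (√42 · √169).
θ = arccos(0.43917) ≈ 63.95°.

63.95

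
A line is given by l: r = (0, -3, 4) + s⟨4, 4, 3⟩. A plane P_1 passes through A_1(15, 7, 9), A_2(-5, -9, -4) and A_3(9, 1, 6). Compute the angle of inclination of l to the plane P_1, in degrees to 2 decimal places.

A_1A_2 = (-20, -16, -13), A_1A_3 = (-6, -6, -3); a normal to P_1 is A_1A_2 × A_1A_3 = (-30, 18, 24).
Using A_1: P_1 has equation -30x + 18y + 24z = -108.
sin θ = |n·v| / (|n||v|) = |24| / (√1800 · √41) = 0.08835.
θ ≈ 5.07°.

5.07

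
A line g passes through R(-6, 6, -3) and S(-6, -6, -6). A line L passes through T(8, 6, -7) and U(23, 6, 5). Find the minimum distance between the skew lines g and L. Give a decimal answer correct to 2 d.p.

11.65

A direction vector for g is S − R = (0, -12, -3).
A direction vector for L is U − T = (15, 0, 12).
Common perpendicular direction n = (0, -12, -3) × (15, 0, 12) = (-144, -45, 180).
With w = (8, 6, -7) − (-6, 6, -3) = (14, 0, -4), w · n = -2736.
Distance = |w · n| / |n| = |-2736| / √55161 ≈ 11.65.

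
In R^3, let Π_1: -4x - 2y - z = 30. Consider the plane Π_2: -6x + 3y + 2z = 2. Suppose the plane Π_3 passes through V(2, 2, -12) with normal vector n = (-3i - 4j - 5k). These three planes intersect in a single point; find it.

(-4, -6, -2)

Π_3: n·r = n·V gives -3x - 4y - 5z = 46.
Solving the 3×3 linear system -4x - 2y - z = 30, -6x + 3y + 2z = 2, -3x - 4y - 5z = 46 (e.g. by elimination or Cramer's rule, determinant = 67) gives (-4, -6, -2).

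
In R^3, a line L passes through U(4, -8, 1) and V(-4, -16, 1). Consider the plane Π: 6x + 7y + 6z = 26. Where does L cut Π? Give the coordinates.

A direction vector for L is V − U = (-8, -8, 0).
Substitute r = (4, -8, 1) + t(-8, -8, 0) into the plane: -26 + (-104)t = 26, so t = -1/2.
Intersection: (4, -8, 1) + (-1/2)·(-8, -8, 0) = (8, -4, 1).

(8, -4, 1)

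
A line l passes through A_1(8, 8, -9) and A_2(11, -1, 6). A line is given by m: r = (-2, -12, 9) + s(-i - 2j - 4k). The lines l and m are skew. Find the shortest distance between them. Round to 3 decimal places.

A direction vector for l is A_2 − A_1 = (3, -9, 15).
Common perpendicular direction n = (3, -9, 15) × (-1, -2, -4) = (66, -3, -15).
With w = (-2, -12, 9) − (8, 8, -9) = (-10, -20, 18), w · n = -870.
Distance = |w · n| / |n| = |-870| / √4590 ≈ 12.841.

12.841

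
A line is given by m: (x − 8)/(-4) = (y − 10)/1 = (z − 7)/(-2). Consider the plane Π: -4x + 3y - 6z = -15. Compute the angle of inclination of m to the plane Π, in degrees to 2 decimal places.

m has direction (-4, 1, -2) through (8, 10, 7).
sin θ = |n·v| / (|n||v|) = |31| / (√61 · √21) = 0.86614.
θ ≈ 60.01°.

60.01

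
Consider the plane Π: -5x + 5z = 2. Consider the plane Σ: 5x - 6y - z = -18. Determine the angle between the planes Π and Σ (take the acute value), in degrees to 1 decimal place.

cos θ = |n₁·n₂| / (|n₁||n₂|) = |-30| / (√50 · √62).
θ = arccos(0.53882) ≈ 57.4°.

57.4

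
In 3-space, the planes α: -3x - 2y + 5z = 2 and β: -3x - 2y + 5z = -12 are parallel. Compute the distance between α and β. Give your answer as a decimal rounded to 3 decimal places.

Same normal n = (-3, -2, 5) with |n| = √38; distance = |2 − (-12)| / |n| = 14/√38 ≈ 2.271.

2.271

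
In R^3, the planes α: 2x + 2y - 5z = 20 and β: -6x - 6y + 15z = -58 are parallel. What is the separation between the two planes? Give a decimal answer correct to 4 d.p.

Rescale β by 1/(-3): 2x + 2y - 5z = 58/3. Then distance = |20 − (58/3)| / √33 ≈ 0.1161.

0.1161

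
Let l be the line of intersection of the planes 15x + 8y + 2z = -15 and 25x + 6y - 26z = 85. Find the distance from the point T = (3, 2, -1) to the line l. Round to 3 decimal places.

4.865

Direction of l: (15, 8, 2) × (25, 6, -26) = (-220, 440, -110).
A point on l: solving the two plane equations with x = -1 gives (-1, 1, -4).
Taking (-1, 1, -4) on l with direction v = (-220, 440, -110): w = T − (-1, 1, -4) = (4, 1, 3), and w × v = (-1430, -220, 1980).
Distance = |w × v| / |v| = √6013700 / √254100 ≈ 4.865.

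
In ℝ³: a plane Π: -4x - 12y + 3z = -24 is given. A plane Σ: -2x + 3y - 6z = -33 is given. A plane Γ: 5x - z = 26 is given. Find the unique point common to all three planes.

Solving the 3×3 linear system -4x - 12y + 3z = -24, -2x + 3y - 6z = -33, 5x - z = 26 (e.g. by elimination or Cramer's rule, determinant = 351) gives (6, 1, 4).

(6, 1, 4)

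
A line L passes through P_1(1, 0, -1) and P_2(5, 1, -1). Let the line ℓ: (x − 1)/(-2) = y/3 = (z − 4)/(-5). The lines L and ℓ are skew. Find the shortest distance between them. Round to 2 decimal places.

2.81

A direction vector for L is P_2 − P_1 = (4, 1, 0).
ℓ has direction (-2, 3, -5) through (1, 0, 4).
Common perpendicular direction n = (4, 1, 0) × (-2, 3, -5) = (-5, 20, 14).
With w = (1, 0, 4) − (1, 0, -1) = (0, 0, 5), w · n = 70.
Distance = |w · n| / |n| = |70| / √621 ≈ 2.81.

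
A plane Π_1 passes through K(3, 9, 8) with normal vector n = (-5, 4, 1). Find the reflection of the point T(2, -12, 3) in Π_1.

(-18, 4, 7)

Π_1: n·r = n·K gives -5x + 4y + z = 29.
λ = (n·T − d)/|n|² = (-55 − 29)/42 = -2.
Reflection = T − 2λn = (2, -12, 3) − (-4)·(-5, 4, 1) = (-18, 4, 7).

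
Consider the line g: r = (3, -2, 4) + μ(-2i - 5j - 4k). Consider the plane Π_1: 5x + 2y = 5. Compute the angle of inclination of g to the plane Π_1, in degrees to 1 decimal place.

sin θ = |n·v| / (|n||v|) = |-20| / (√29 · √45) = 0.55364.
θ ≈ 33.6°.

33.6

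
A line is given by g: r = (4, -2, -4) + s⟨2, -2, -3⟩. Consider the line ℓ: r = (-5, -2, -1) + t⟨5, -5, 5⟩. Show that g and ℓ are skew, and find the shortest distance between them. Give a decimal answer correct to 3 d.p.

Common perpendicular direction n = (2, -2, -3) × (5, -5, 5) = (-25, -25, 0).
With w = (-5, -2, -1) − (4, -2, -4) = (-9, 0, 3), w · n = 225.
Since n ≠ 0 the lines are not parallel, and w · n = 225 ≠ 0 so they do not intersect; hence they are skew.
Distance = |w · n| / |n| = |225| / √1250 ≈ 6.364.

6.364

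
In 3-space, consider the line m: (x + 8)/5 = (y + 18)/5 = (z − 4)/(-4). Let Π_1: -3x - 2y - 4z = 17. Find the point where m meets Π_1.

m has direction (5, 5, -4) through (-8, -18, 4).
Substitute r = (-8, -18, 4) + t(5, 5, -4) into the plane: 44 + (-9)t = 17, so t = 3.
Intersection: (-8, -18, 4) + 3·(5, 5, -4) = (7, -3, -8).

(7, -3, -8)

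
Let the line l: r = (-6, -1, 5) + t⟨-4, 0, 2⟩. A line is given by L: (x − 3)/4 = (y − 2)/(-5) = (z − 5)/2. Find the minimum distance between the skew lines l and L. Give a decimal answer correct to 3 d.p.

5.019

L has direction (4, -5, 2) through (3, 2, 5).
Common perpendicular direction n = (-4, 0, 2) × (4, -5, 2) = (10, 16, 20).
With w = (3, 2, 5) − (-6, -1, 5) = (9, 3, 0), w · n = 138.
Distance = |w · n| / |n| = |138| / √756 ≈ 5.019.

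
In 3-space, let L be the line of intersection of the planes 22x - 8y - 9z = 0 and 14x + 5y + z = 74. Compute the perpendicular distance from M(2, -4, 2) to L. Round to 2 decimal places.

8.50

Direction of L: (22, -8, -9) × (14, 5, 1) = (37, -148, 222).
A point on L: solving the two plane equations with x = 3 gives (3, 6, 2).
Taking (3, 6, 2) on L with direction v = (37, -148, 222): w = M − (3, 6, 2) = (-1, -10, 0), and w × v = (-2220, 222, 518).
Distance = |w × v| / |v| = √5246008 / √72557 ≈ 8.50.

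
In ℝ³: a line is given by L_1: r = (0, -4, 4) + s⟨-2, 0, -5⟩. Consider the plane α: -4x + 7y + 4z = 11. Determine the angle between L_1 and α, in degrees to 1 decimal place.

sin θ = |n·v| / (|n||v|) = |-12| / (√81 · √29) = 0.24759.
θ ≈ 14.3°.

14.3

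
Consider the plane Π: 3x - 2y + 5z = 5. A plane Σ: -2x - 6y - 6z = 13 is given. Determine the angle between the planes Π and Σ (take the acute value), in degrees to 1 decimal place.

cos θ = |n₁·n₂| / (|n₁||n₂|) = |-24| / (√38 · √76).
θ = arccos(0.44659) ≈ 63.5°.

63.5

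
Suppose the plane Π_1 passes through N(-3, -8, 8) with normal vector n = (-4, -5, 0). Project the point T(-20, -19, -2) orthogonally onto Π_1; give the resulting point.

(-8, -4, -2)

Π_1: n·r = n·N gives -4x - 5y = 52.
Foot = T − λn with λ = (n·T − d)/|n|² = (175 − 52)/41 = 3.
Foot = (-20, -19, -2) − 3·(-4, -5, 0) = (-8, -4, -2).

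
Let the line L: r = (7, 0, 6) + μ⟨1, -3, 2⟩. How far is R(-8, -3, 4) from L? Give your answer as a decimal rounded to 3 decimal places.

Taking (7, 0, 6) on L with direction v = (1, -3, 2): w = R − (7, 0, 6) = (-15, -3, -2), and w × v = (-12, 28, 48).
Distance = |w × v| / |v| = √3232 / √14 ≈ 15.194.

15.194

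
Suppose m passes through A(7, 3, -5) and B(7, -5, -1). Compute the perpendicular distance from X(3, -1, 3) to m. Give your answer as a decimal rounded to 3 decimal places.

A direction vector for m is B − A = (0, -8, 4).
Taking (7, 3, -5) on m with direction v = (0, -8, 4): w = X − (7, 3, -5) = (-4, -4, 8), and w × v = (48, 16, 32).
Distance = |w × v| / |v| = √3584 / √80 ≈ 6.693.

6.693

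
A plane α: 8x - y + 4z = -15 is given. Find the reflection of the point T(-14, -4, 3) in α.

λ = (n·T − d)/|n|² = (-96 − (-15))/81 = -1.
Reflection = T − 2λn = (-14, -4, 3) − (-2)·(8, -1, 4) = (2, -6, 11).

(2, -6, 11)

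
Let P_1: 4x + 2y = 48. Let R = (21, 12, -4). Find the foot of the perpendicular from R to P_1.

Foot = R − λn with λ = (n·R − d)/|n|² = (108 − 48)/20 = 3.
Foot = (21, 12, -4) − 3·(4, 2, 0) = (9, 6, -4).

(9, 6, -4)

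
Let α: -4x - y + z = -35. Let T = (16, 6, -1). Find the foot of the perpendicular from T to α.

Foot = T − λn with λ = (n·T − d)/|n|² = (-71 − (-35))/18 = -2.
Foot = (16, 6, -1) − (-2)·(-4, -1, 1) = (8, 4, 1).

(8, 4, 1)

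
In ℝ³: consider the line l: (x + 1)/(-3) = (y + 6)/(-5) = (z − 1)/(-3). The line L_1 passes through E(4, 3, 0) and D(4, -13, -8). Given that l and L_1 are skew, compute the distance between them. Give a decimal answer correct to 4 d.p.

l has direction (-3, -5, -3) through (-1, -6, 1).
A direction vector for L_1 is D − E = (0, -16, -8).
Common perpendicular direction n = (-3, -5, -3) × (0, -16, -8) = (-8, -24, 48).
With w = (4, 3, 0) − (-1, -6, 1) = (5, 9, -1), w · n = -304.
Distance = |w · n| / |n| = |-304| / √2944 ≈ 5.6028.

5.6028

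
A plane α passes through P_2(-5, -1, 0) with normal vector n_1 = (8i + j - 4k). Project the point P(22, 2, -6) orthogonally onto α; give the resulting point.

α: n_1·r = n_1·P_2 gives 8x + y - 4z = -41.
Foot = P − λn with λ = (n·P − d)/|n|² = (202 − (-41))/81 = 3.
Foot = (22, 2, -6) − 3·(8, 1, -4) = (-2, -1, 6).

(-2, -1, 6)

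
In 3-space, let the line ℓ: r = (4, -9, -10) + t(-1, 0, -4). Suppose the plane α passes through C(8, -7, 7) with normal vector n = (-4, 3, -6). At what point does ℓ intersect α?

(8, -9, 6)

α: n·r = n·C gives -4x + 3y - 6z = -95.
Substitute r = (4, -9, -10) + t(-1, 0, -4) into the plane: 17 + 28t = -95, so t = -4.
Intersection: (4, -9, -10) + (-4)·(-1, 0, -4) = (8, -9, 6).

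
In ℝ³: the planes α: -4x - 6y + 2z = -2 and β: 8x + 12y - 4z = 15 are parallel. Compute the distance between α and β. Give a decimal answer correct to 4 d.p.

Rescale β by 1/(-2): -4x - 6y + 2z = -15/2. Then distance = |-2 − (-15/2)| / √56 ≈ 0.7350.

0.7350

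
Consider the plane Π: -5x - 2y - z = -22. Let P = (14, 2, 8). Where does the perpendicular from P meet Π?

Foot = P − λn with λ = (n·P − d)/|n|² = (-82 − (-22))/30 = -2.
Foot = (14, 2, 8) − (-2)·(-5, -2, -1) = (4, -2, 6).

(4, -2, 6)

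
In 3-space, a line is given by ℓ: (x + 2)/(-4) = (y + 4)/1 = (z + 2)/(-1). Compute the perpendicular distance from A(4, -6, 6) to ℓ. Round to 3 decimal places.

ℓ has direction (-4, 1, -1) through (-2, -4, -2).
Taking (-2, -4, -2) on ℓ with direction v = (-4, 1, -1): w = A − (-2, -4, -2) = (6, -2, 8), and w × v = (-6, -26, -2).
Distance = |w × v| / |v| = √716 / √18 ≈ 6.307.

6.307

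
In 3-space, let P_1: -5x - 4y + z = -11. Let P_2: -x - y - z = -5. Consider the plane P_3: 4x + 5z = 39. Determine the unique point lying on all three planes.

Solving the 3×3 linear system -5x - 4y + z = -11, -x - y - z = -5, 4x + 5z = 39 (e.g. by elimination or Cramer's rule, determinant = 25) gives (6, -4, 3).

(6, -4, 3)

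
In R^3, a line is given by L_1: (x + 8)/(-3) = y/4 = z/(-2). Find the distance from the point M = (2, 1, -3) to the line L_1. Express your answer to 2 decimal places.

9.81

L_1 has direction (-3, 4, -2) through (-8, 0, 0).
Taking (-8, 0, 0) on L_1 with direction v = (-3, 4, -2): w = M − (-8, 0, 0) = (10, 1, -3), and w × v = (10, 29, 43).
Distance = |w × v| / |v| = √2790 / √29 ≈ 9.81.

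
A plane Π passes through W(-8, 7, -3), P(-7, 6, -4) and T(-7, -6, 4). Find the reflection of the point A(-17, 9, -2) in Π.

(-7, 13, 4)

WP = (1, -1, -1), WT = (1, -13, 7); a normal to Π is WP × WT = (-20, -8, -12).
Using W: Π has equation -20x - 8y - 12z = 140.
λ = (n·A − d)/|n|² = (292 − 140)/608 = 1/4.
Reflection = A − 2λn = (-17, 9, -2) − (1/2)·(-20, -8, -12) = (-7, 13, 4).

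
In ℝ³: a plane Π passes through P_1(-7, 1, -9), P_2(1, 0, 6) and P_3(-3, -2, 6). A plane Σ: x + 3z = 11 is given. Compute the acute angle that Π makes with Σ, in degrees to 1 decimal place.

82.2

P_1P_2 = (8, -1, 15), P_1P_3 = (4, -3, 15); a normal to Π is P_1P_2 × P_1P_3 = (30, -60, -20).
Using P_1: Π has equation 30x - 60y - 20z = -90.
cos θ = |n₁·n₂| / (|n₁||n₂|) = |-30| / (√4900 · √10).
θ = arccos(0.13553) ≈ 82.2°.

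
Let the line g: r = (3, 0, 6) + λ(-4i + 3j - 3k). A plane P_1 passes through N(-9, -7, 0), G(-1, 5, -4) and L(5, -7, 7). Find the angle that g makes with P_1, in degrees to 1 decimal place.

NG = (8, 12, -4), NL = (14, 0, 7); a normal to P_1 is NG × NL = (84, -112, -168).
Using N: P_1 has equation 84x - 112y - 168z = 28.
sin θ = |n·v| / (|n||v|) = |-168| / (√47824 · √34) = 0.13175.
θ ≈ 7.6°.

7.6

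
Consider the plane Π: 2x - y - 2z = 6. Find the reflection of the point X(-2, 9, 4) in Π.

λ = (n·X − d)/|n|² = (-21 − 6)/9 = -3.
Reflection = X − 2λn = (-2, 9, 4) − (-6)·(2, -1, -2) = (10, 3, -8).

(10, 3, -8)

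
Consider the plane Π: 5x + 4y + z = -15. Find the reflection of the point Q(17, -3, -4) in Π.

(-3, -19, -8)

λ = (n·Q − d)/|n|² = (69 − (-15))/42 = 2.
Reflection = Q − 2λn = (17, -3, -4) − 4·(5, 4, 1) = (-3, -19, -8).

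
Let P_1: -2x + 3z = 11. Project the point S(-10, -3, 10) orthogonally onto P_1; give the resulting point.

Foot = S − λn with λ = (n·S − d)/|n|² = (50 − 11)/13 = 3.
Foot = (-10, -3, 10) − 3·(-2, 0, 3) = (-4, -3, 1).

(-4, -3, 1)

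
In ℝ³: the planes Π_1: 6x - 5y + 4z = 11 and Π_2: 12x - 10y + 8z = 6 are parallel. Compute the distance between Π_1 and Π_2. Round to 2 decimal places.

0.91

Rescale Π_2 by 1/2: 6x - 5y + 4z = 3. Then distance = |11 − 3| / √77 ≈ 0.91.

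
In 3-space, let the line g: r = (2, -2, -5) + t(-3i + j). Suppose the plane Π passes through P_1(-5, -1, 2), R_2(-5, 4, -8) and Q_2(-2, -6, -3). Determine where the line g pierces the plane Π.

P_1R_2 = (0, 5, -10), P_1Q_2 = (3, -5, -5); a normal to Π is P_1R_2 × P_1Q_2 = (-75, -30, -15).
Using P_1: Π has equation -75x - 30y - 15z = 375.
Substitute r = (2, -2, -5) + t(-3, 1, 0) into the plane: -15 + 195t = 375, so t = 2.
Intersection: (2, -2, -5) + 2·(-3, 1, 0) = (-4, 0, -5).

(-4, 0, -5)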